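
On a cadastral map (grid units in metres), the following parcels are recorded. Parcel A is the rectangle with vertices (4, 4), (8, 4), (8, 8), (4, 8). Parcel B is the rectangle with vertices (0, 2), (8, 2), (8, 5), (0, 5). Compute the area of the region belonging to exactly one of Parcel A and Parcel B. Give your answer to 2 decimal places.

|Parcel A∩Parcel B|: x∈[4,8], y∈[4,5] → 4·1 = 4.
|Parcel A △ Parcel B| = |Parcel A| + |Parcel B| − 2·|Parcel A∩Parcel B| = 16 + 24 − 8 = 32.00.

32.00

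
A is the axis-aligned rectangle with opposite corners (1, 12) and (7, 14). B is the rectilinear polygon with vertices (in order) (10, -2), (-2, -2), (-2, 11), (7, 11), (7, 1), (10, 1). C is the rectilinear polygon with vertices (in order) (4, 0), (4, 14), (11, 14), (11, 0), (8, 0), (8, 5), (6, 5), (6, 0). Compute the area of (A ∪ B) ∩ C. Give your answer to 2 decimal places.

|A ∪ B| = 138.
|(A ∪ B) ∩ C| = 36.00.

36.00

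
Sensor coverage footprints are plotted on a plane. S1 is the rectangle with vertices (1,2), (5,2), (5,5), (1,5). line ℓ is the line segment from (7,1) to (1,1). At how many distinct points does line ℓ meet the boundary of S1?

The segment lies entirely outside S1 and never meets its boundary.

0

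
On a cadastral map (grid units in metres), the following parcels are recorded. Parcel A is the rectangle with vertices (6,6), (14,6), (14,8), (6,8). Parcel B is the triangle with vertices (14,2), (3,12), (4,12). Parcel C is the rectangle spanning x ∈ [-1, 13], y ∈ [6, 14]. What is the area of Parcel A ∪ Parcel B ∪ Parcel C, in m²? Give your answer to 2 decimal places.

By inclusion–exclusion:
Individual areas: |Parcel A| = 16, |Parcel B| = 5, |Parcel C| = 112.
|Parcel A∩Parcel B| = 1.
|Parcel A∩Parcel C|: x∈[6,13], y∈[6,8] → 7·2 = 14.
|Parcel B∩Parcel C| = 4.2.
|Parcel A∩Parcel B∩Parcel C| = 1.
|Parcel A ∪ Parcel B ∪ Parcel C| = 133 − 19.2 + 1 = 114.80.

114.80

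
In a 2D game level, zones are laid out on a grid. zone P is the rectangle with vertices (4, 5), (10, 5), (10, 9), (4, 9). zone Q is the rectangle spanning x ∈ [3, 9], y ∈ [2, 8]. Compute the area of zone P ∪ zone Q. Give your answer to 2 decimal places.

By inclusion–exclusion:
Individual areas: |zone P| = 24, |zone Q| = 36.
|zone P∩zone Q|: x∈[4,9], y∈[5,8] → 5·3 = 15.
|zone P ∪ zone Q| = 60 − 15 = 45.00.

45.00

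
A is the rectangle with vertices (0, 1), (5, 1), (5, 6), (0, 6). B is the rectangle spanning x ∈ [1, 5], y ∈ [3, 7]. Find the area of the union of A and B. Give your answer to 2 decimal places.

By inclusion–exclusion:
Individual areas: |A| = 25, |B| = 16.
|A∩B|: x∈[1,5], y∈[3,6] → 4·3 = 12.
|A ∪ B| = 41 − 12 = 29.00.

29.00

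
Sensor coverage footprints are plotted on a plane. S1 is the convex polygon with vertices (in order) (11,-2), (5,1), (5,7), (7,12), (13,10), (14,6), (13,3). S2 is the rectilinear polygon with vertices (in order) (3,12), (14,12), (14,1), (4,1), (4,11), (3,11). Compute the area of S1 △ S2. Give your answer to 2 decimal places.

|S1| = 90.5, |S2| = 111, |S1∩S2| = 79.7.
|S1 △ S2| = |S1| + |S2| − 2·|S1∩S2| = 90.5 + 111 − 159.4 = 42.10.

42.10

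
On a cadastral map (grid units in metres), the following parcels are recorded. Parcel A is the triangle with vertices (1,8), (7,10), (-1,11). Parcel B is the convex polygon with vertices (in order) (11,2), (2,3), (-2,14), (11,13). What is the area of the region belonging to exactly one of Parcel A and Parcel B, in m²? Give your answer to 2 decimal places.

|Parcel A| = 11, |Parcel B| = 119, |Parcel A∩Parcel B| = 10.9869.
|Parcel A △ Parcel B| = |Parcel A| + |Parcel B| − 2·|Parcel A∩Parcel B| = 11 + 119 − 21.9738 = 108.03.

108.03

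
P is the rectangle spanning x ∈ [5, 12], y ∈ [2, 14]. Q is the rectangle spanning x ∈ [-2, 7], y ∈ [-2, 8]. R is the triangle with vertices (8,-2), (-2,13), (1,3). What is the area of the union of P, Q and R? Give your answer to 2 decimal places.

166.98

By inclusion–exclusion:
Individual areas: |P| = 84, |Q| = 90, |R| = 27.5.
|P∩Q|: x∈[5,7], y∈[2,8] → 2·6 = 12.
|P∩R| = 0.0833.
|Q∩R| = 22.5238.
|P∩Q∩R| = 0.0833.
|P ∪ Q ∪ R| = 201.5 − 34.6071 + 0.0833 = 166.98.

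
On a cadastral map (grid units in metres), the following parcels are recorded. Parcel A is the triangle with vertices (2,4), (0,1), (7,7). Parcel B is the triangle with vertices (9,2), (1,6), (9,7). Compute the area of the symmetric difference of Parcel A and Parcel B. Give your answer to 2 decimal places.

21.79

|Parcel A| = 4.5, |Parcel B| = 20, |Parcel A∩Parcel B| = 1.3549.
|Parcel A △ Parcel B| = |Parcel A| + |Parcel B| − 2·|Parcel A∩Parcel B| = 4.5 + 20 − 2.7098 = 21.79.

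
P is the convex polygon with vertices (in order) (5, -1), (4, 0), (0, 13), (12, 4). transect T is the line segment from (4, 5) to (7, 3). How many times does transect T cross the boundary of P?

0

The segment lies entirely inside P and never meets its boundary.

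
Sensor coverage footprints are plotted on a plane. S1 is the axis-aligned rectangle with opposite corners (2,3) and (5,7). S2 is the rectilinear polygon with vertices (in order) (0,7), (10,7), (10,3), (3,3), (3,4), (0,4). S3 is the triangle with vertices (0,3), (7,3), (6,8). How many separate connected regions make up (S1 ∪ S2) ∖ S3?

(S1 ∪ S2) ∖ S3 splits into 2 disjoint pieces (area 13.6, area 9).

2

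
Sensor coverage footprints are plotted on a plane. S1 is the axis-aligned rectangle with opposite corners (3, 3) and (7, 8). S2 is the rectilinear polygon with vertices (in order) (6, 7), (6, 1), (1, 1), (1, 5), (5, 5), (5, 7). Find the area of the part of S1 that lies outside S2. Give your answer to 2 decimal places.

|S1| = 20, |S1∩S2| = 8.
|S1 ∖ S2| = |S1| − |S1∩S2| = 20 − 8 = 12.00.

12.00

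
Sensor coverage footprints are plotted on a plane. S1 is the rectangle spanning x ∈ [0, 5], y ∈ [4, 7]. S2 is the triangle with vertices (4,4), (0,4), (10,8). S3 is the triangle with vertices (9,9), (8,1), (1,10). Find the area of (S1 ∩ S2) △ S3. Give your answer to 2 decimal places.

36.39

|S1 ∩ S2| = 4.6667.
|(S1 ∩ S2) ∩ S3| = 0.3874.
|(S1 ∩ S2) △ S3| = 4.6667 + 32.5 − 0.7748 = 36.39.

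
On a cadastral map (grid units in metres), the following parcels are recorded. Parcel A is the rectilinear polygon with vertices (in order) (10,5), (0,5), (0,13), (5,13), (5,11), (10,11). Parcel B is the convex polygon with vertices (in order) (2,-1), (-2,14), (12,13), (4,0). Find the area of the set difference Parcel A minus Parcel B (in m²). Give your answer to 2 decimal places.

|Parcel A| = 70, |Parcel A∩Parcel B| = 62.7577.
|Parcel A ∖ Parcel B| = |Parcel A| − |Parcel A∩Parcel B| = 70 − 62.7577 = 7.24.

7.24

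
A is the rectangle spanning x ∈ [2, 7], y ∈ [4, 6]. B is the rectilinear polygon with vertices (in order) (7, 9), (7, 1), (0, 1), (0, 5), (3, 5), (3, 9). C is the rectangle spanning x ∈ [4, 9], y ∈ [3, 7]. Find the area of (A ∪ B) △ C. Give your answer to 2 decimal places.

41.00

|A ∪ B| = 45.
|(A ∪ B) ∩ C| = 12.
|(A ∪ B) △ C| = 45 + 20 − 24 = 41.00.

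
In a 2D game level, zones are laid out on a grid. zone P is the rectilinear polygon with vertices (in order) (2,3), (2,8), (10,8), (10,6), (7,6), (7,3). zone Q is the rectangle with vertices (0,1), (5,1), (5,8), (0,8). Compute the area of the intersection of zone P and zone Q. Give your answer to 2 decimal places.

The intersection is the polygon with vertices (2,8), (5,8), (5,3), (2,3).
By the shoelace formula its area is 15.00.

15.00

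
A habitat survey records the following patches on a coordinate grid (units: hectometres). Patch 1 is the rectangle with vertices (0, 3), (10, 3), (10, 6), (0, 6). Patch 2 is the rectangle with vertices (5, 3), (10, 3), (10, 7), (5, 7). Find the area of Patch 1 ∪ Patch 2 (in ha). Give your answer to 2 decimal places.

By inclusion–exclusion:
Individual areas: |Patch 1| = 30, |Patch 2| = 20.
|Patch 1∩Patch 2|: x∈[5,10], y∈[3,6] → 5·3 = 15.
|Patch 1 ∪ Patch 2| = 50 − 15 = 35.00.

35.00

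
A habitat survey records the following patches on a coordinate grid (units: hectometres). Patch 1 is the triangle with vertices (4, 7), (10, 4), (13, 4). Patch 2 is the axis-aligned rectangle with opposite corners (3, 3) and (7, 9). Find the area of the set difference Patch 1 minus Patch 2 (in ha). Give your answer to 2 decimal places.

|Patch 1| = 4.5, |Patch 1∩Patch 2| = 0.75.
|Patch 1 ∖ Patch 2| = |Patch 1| − |Patch 1∩Patch 2| = 4.5 − 0.75 = 3.75.

3.75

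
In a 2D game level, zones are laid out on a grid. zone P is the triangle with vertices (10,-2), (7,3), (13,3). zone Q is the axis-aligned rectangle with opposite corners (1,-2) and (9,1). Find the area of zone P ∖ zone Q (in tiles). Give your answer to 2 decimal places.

14.47

|zone P| = 15, |zone P∩zone Q| = 0.5333.
|zone P ∖ zone Q| = |zone P| − |zone P∩zone Q| = 15 − 0.5333 = 14.47.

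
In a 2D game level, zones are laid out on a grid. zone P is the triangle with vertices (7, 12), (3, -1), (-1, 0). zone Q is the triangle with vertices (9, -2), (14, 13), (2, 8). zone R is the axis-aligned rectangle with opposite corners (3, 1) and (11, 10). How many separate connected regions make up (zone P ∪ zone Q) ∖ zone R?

(zone P ∪ zone Q) ∖ zone R splits into 5 disjoint pieces (area 15.3, area 4.65, area 14.6154, area 0.9226, area 0.7179).

5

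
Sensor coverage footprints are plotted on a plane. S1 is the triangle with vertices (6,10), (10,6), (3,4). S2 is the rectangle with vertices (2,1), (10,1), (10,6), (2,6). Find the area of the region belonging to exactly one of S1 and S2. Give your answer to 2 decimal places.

46.00

|S1| = 18, |S2| = 40, |S1∩S2| = 6.
|S1 △ S2| = |S1| + |S2| − 2·|S1∩S2| = 18 + 40 − 12 = 46.00.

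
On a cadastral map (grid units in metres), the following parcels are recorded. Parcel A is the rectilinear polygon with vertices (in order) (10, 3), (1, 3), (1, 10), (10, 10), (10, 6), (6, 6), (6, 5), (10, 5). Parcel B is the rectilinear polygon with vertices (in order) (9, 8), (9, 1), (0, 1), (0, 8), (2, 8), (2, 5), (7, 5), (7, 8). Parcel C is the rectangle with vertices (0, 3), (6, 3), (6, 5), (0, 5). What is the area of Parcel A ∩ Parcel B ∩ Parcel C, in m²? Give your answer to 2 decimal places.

The intersection is the polygon with vertices (1,5), (2,5), (6,5), (6,3), (1,3).
By the shoelace formula its area is 10.00.

10.00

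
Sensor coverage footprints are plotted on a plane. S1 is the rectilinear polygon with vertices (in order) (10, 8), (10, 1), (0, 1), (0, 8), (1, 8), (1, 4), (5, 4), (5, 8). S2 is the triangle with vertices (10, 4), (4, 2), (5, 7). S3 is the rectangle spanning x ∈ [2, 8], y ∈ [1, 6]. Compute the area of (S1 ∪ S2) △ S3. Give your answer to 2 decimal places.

35.30

|S1 ∪ S2| = 54.9.
|(S1 ∪ S2) ∩ S3| = 24.8.
|(S1 ∪ S2) △ S3| = 54.9 + 30 − 49.6 = 35.30.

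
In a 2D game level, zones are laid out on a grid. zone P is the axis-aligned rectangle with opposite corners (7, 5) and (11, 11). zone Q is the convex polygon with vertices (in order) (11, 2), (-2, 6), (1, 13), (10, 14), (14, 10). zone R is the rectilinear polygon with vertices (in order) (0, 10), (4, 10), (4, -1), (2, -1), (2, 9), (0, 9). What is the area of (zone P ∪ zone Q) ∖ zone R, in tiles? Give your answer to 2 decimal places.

114.92

|zone P ∪ zone Q| = 128.
|(zone P ∪ zone Q) ∩ zone R| = 13.0769.
|(zone P ∪ zone Q) ∖ zone R| = 128 − 13.0769 = 114.92.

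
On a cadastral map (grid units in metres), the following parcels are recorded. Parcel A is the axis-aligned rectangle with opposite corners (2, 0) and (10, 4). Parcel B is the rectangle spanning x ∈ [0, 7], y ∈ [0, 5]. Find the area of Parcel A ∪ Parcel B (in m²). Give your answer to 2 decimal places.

47.00

By inclusion–exclusion:
Individual areas: |Parcel A| = 32, |Parcel B| = 35.
|Parcel A∩Parcel B|: x∈[2,7], y∈[0,4] → 5·4 = 20.
|Parcel A ∪ Parcel B| = 67 − 20 = 47.00.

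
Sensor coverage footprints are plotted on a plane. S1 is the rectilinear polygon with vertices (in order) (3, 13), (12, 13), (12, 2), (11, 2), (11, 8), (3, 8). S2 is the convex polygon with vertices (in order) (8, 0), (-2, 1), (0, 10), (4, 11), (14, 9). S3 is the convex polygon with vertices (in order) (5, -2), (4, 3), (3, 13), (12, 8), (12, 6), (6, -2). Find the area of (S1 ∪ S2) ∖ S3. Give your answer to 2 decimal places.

|S1 ∪ S2| = 148.775.
|(S1 ∪ S2) ∩ S3| = 71.5218.
|(S1 ∪ S2) ∖ S3| = 148.775 − 71.5218 = 77.25.

77.25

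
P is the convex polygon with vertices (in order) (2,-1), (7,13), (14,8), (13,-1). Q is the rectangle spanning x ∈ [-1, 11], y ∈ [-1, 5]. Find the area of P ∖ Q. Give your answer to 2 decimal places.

63.43

|P| = 111, |P∩Q| = 47.5714.
|P ∖ Q| = |P| − |P∩Q| = 111 − 47.5714 = 63.43.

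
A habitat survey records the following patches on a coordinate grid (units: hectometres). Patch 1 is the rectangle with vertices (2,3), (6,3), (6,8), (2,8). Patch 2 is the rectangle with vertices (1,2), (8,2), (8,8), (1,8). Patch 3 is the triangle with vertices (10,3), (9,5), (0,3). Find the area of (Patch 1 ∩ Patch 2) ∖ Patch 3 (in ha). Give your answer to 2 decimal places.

16.44

|Patch 1 ∩ Patch 2| = 20.
|(Patch 1 ∩ Patch 2) ∩ Patch 3| = 3.5556.
|(Patch 1 ∩ Patch 2) ∖ Patch 3| = 20 − 3.5556 = 16.44.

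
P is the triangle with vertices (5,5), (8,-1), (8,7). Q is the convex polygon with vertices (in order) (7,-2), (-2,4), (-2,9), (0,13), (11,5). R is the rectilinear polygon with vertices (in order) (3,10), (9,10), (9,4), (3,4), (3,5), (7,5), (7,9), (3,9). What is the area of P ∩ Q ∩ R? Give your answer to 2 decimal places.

The intersection is the polygon with vertices (8,7), (8,4), (5.5,4), (5,5), (7,5), (7,6.333).
By the shoelace formula its area is 4.42.

4.42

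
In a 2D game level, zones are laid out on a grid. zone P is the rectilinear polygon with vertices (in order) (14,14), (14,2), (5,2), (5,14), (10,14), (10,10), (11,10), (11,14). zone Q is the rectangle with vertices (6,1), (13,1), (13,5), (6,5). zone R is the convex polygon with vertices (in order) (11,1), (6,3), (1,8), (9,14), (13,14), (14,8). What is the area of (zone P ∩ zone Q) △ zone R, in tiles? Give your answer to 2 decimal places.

91.07

|zone P ∩ zone Q| = 21.
|(zone P ∩ zone Q) ∩ zone R| = 16.9643.
|(zone P ∩ zone Q) △ zone R| = 21 + 104 − 33.9286 = 91.07.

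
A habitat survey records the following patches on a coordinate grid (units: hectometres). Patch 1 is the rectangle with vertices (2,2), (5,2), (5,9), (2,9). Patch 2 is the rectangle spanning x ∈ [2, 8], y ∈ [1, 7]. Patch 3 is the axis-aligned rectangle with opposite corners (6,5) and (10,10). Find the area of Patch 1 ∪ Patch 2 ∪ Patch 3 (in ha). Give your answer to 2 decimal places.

By inclusion–exclusion:
Individual areas: |Patch 1| = 21, |Patch 2| = 36, |Patch 3| = 20.
|Patch 1∩Patch 2|: x∈[2,5], y∈[2,7] → 3·5 = 15.
|Patch 1∩Patch 3| = 0 (no overlap).
|Patch 2∩Patch 3|: x∈[6,8], y∈[5,7] → 2·2 = 4.
|Patch 1∩Patch 2∩Patch 3| = 0.
|Patch 1 ∪ Patch 2 ∪ Patch 3| = 77 − 19 + 0 = 58.00.

58.00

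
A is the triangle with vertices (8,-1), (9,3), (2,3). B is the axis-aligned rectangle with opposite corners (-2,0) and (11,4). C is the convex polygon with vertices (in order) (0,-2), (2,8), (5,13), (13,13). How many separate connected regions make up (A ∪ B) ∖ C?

2

(A ∪ B) ∖ C splits into 2 disjoint pieces (area 31.0083, area 11.2).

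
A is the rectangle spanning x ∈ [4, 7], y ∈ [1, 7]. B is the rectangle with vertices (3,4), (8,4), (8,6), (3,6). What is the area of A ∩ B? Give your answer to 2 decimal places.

|A∩B|: x∈[4,7], y∈[4,6] → 3·2 = 6.

6.00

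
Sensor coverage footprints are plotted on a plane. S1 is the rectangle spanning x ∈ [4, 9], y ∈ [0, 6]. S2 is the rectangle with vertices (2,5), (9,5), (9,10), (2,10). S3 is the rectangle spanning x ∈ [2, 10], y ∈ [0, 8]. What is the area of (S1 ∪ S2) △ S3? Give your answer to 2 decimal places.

32.00

|S1 ∪ S2| = 60.
|(S1 ∪ S2) ∩ S3| = 46.
|(S1 ∪ S2) △ S3| = 60 + 64 − 92 = 32.00.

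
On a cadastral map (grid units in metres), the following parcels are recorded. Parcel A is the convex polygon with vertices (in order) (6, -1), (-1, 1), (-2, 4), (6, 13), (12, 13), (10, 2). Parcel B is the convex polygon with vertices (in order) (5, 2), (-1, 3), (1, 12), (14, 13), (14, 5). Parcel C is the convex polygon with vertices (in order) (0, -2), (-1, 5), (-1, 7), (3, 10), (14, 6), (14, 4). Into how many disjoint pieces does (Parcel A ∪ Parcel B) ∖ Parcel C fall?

3

(Parcel A ∪ Parcel B) ∖ Parcel C splits into 3 disjoint pieces (area 3.254, area 60.1195, area 5.4509).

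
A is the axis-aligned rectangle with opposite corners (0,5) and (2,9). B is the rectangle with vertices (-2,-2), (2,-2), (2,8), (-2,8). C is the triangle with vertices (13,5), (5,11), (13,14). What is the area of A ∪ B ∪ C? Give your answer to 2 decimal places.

78.00

By inclusion–exclusion:
Individual areas: |A| = 8, |B| = 40, |C| = 36.
|A∩B|: x∈[0,2], y∈[5,8] → 2·3 = 6.
|A∩C| = 0.
|B∩C| = 0.
|A∩B∩C| = 0.
|A ∪ B ∪ C| = 84 − 6 + 0 = 78.00.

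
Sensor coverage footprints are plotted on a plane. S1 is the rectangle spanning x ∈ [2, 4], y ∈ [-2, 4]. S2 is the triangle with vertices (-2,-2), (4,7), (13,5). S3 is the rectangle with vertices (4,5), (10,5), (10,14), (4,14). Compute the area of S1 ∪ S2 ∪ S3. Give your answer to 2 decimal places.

97.17

By inclusion–exclusion:
Individual areas: |S1| = 12, |S2| = 46.5, |S3| = 54.
|S1∩S2| = 7.3333.
|S1∩S3| = 0 (no overlap).
|S2∩S3| = 8.
|S1∩S2∩S3| = 0.
|S1 ∪ S2 ∪ S3| = 112.5 − 15.3333 + 0 = 97.17.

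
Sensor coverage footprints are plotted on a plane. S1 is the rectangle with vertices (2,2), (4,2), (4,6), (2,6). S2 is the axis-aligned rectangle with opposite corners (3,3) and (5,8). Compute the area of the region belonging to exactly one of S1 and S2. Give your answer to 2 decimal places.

|S1∩S2|: x∈[3,4], y∈[3,6] → 1·3 = 3.
|S1 △ S2| = |S1| + |S2| − 2·|S1∩S2| = 8 + 10 − 6 = 12.00.

12.00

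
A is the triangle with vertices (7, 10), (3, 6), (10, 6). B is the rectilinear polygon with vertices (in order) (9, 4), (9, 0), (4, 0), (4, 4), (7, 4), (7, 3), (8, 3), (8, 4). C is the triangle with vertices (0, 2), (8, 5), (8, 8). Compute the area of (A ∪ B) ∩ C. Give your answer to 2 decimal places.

|A ∪ B| = 33.
|(A ∪ B) ∩ C| = 3.00.

3.00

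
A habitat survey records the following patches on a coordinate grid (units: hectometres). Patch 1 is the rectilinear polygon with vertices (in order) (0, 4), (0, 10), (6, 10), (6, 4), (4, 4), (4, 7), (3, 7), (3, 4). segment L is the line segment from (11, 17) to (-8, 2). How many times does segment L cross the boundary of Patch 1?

2

The segment meets the boundary at (0,8.316), (2.133,10).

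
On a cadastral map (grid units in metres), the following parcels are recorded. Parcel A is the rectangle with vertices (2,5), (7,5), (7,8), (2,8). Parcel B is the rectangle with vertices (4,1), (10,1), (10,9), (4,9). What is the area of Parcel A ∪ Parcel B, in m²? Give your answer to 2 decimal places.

54.00

By inclusion–exclusion:
Individual areas: |Parcel A| = 15, |Parcel B| = 48.
|Parcel A∩Parcel B|: x∈[4,7], y∈[5,8] → 3·3 = 9.
|Parcel A ∪ Parcel B| = 63 − 9 = 54.00.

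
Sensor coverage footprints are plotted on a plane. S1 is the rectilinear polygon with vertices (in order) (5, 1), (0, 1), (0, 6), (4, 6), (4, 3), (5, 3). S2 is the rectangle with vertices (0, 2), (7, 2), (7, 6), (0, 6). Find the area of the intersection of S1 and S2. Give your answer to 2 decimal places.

17.00

The intersection is the polygon with vertices (0,6), (4,6), (4,3), (5,3), (5,2), (0,2).
By the shoelace formula its area is 17.00.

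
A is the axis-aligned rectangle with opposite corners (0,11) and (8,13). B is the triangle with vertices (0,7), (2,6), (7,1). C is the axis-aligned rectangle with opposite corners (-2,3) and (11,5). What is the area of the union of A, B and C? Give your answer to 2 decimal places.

43.50

By inclusion–exclusion:
Individual areas: |A| = 16, |B| = 2.5, |C| = 26.
|A∩B| = 0.
|A∩C| = 0 (no overlap).
|B∩C| = 1.
|A∩B∩C| = 0.
|A ∪ B ∪ C| = 44.5 − 1 + 0 = 43.50.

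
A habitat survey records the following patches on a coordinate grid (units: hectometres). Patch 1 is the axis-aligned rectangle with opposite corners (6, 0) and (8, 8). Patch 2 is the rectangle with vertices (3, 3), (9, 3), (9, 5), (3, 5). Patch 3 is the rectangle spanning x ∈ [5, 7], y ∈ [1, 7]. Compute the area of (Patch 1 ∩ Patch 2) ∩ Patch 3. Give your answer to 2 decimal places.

The region (Patch 1 ∩ Patch 2) ∩ Patch 3 is the polygon with vertices (6,3), (6,5), (7,5), (7,3).
By the shoelace formula its area is 2.00.

2.00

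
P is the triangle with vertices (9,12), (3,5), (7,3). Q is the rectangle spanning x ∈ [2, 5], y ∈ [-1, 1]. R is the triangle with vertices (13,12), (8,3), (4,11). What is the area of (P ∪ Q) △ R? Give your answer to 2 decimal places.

|P ∪ Q| = 26.
|(P ∪ Q) ∩ R| = 9.7265.
|(P ∪ Q) △ R| = 26 + 38 − 19.453 = 44.55.

44.55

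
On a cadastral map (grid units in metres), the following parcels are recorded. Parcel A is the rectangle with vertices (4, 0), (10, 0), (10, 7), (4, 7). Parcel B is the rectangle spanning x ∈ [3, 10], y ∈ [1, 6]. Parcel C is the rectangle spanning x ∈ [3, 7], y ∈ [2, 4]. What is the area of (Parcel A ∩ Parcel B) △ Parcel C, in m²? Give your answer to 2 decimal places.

|Parcel A ∩ Parcel B| = 30.
|(Parcel A ∩ Parcel B) ∩ Parcel C| = 6.
|(Parcel A ∩ Parcel B) △ Parcel C| = 30 + 8 − 12 = 26.00.

26.00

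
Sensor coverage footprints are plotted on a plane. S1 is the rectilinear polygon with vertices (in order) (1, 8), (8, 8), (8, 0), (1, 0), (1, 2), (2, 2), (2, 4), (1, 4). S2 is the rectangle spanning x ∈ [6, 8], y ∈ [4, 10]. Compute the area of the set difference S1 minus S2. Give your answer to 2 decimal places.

46.00

|S1| = 54, |S1∩S2| = 8.
|S1 ∖ S2| = |S1| − |S1∩S2| = 54 − 8 = 46.00.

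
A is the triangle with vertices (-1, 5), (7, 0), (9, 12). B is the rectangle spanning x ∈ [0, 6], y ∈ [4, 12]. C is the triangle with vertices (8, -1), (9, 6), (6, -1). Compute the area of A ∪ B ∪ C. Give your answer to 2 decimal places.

By inclusion–exclusion:
Individual areas: |A| = 53, |B| = 48, |C| = 7.
|A∩B| = 22.6875.
|A∩C| = 0.5429.
|B∩C| = 0.
|A∩B∩C| = 0.
|A ∪ B ∪ C| = 108 − 23.2304 + 0 = 84.77.

84.77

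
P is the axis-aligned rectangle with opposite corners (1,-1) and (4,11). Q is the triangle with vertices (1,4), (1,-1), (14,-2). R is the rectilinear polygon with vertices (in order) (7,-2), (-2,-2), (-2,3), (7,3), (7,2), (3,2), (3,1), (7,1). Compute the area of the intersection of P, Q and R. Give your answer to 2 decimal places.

10.84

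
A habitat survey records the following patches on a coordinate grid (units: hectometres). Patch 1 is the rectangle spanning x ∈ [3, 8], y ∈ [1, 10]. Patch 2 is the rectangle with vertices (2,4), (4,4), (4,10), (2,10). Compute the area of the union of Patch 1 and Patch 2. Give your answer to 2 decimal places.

By inclusion–exclusion:
Individual areas: |Patch 1| = 45, |Patch 2| = 12.
|Patch 1∩Patch 2|: x∈[3,4], y∈[4,10] → 1·6 = 6.
|Patch 1 ∪ Patch 2| = 57 − 6 = 51.00.

51.00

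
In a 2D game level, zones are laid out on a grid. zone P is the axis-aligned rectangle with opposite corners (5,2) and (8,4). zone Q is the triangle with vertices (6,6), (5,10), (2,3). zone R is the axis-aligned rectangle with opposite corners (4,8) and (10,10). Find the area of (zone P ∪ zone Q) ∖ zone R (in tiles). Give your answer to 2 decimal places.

|zone P ∪ zone Q| = 15.5.
|(zone P ∪ zone Q) ∩ zone R| = 1.3571.
|(zone P ∪ zone Q) ∖ zone R| = 15.5 − 1.3571 = 14.14.

14.14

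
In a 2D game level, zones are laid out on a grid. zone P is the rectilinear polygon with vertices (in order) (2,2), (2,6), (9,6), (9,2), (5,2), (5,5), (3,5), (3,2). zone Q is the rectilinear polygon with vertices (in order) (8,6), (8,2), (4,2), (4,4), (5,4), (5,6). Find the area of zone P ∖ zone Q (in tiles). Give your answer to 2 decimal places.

10.00

|zone P| = 22, |zone P∩zone Q| = 12.
|zone P ∖ zone Q| = |zone P| − |zone P∩zone Q| = 22 − 12 = 10.00.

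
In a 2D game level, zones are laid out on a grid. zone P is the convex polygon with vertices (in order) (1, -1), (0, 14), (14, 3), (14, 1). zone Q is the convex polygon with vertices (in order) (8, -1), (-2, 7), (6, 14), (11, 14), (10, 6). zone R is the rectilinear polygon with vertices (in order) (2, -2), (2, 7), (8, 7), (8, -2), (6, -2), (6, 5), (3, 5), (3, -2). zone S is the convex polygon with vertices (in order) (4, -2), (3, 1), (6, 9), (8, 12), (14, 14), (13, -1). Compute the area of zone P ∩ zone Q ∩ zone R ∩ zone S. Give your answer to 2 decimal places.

16.04

The intersection is the polygon with vertices (6,0.6), (6,5), (4.5,5), (5.25,7), (8,7), (8,0.077), (6.871,-0.097).
By the shoelace formula its area is 16.04.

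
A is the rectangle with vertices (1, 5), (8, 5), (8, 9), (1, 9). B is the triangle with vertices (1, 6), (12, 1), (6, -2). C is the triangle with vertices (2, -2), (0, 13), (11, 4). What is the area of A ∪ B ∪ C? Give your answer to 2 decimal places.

92.05

By inclusion–exclusion:
Individual areas: |A| = 28, |B| = 31.5, |C| = 73.5.
|A∩B| = 0.7875.
|A∩C| = 24.0237.
|B∩C| = 16.9269.
|A∩B∩C| = 0.7875.
|A ∪ B ∪ C| = 133 − 41.7381 + 0.7875 = 92.05.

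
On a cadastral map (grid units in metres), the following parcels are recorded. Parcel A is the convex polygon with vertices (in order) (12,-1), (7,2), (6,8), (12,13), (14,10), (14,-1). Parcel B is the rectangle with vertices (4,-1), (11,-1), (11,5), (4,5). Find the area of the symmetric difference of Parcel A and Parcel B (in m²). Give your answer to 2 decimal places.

|Parcel A| = 80.5, |Parcel B| = 42, |Parcel A∩Parcel B| = 17.55.
|Parcel A △ Parcel B| = |Parcel A| + |Parcel B| − 2·|Parcel A∩Parcel B| = 80.5 + 42 − 35.1 = 87.40.

87.40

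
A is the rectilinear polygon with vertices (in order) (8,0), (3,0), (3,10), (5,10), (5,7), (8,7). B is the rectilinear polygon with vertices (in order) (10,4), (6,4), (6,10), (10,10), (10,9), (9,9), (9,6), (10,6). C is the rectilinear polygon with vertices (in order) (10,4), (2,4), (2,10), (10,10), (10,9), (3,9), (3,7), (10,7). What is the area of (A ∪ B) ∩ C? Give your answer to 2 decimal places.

26.00

|A ∪ B| = 56.
|(A ∪ B) ∩ C| = 26.00.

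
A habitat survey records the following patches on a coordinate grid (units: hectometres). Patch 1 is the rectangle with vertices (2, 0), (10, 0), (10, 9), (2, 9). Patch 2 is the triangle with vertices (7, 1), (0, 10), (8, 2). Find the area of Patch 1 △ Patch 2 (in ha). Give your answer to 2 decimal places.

65.14

|Patch 1| = 72, |Patch 2| = 8, |Patch 1∩Patch 2| = 7.4286.
|Patch 1 △ Patch 2| = |Patch 1| + |Patch 2| − 2·|Patch 1∩Patch 2| = 72 + 8 − 14.8571 = 65.14.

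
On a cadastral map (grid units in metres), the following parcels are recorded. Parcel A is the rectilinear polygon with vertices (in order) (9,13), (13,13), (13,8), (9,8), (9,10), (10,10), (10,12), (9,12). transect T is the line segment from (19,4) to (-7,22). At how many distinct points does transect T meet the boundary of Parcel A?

2

The segment meets the boundary at (10,10.231), (13,8.154).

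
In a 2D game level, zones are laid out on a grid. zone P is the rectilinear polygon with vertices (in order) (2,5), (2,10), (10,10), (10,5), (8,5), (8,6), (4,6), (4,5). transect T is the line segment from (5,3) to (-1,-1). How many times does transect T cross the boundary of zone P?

0

The segment lies entirely outside zone P and never meets its boundary.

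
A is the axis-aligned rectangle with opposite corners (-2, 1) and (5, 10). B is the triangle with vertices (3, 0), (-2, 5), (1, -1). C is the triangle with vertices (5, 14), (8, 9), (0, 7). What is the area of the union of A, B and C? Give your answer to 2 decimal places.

By inclusion–exclusion:
Individual areas: |A| = 63, |B| = 7.5, |C| = 23.
|A∩B| = 4.
|A∩C| = 8.6607.
|B∩C| = 0.
|A∩B∩C| = 0.
|A ∪ B ∪ C| = 93.5 − 12.6607 + 0 = 80.84.

80.84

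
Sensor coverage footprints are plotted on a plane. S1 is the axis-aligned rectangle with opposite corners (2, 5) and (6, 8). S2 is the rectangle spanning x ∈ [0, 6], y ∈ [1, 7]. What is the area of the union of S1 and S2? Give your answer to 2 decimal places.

By inclusion–exclusion:
Individual areas: |S1| = 12, |S2| = 36.
|S1∩S2|: x∈[2,6], y∈[5,7] → 4·2 = 8.
|S1 ∪ S2| = 48 − 8 = 40.00.

40.00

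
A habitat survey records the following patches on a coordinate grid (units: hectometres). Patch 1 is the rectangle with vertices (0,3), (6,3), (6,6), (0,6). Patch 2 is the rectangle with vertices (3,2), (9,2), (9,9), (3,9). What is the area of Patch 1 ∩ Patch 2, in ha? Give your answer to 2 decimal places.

|Patch 1∩Patch 2|: x∈[3,6], y∈[3,6] → 3·3 = 9.

9.00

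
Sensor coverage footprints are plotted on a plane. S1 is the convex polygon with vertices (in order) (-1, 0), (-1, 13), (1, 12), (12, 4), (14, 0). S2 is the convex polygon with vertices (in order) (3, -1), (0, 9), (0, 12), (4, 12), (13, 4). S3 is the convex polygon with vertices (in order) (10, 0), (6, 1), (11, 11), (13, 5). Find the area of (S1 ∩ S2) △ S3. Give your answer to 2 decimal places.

|S1 ∩ S2| = 75.65.
|(S1 ∩ S2) ∩ S3| = 15.032.
|(S1 ∩ S2) △ S3| = 75.65 + 36.5 − 30.0641 = 82.09.

82.09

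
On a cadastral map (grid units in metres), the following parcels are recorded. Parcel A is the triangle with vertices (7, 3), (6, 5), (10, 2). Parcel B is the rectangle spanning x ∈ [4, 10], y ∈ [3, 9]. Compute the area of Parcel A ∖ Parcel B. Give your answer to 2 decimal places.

|Parcel A| = 2.5, |Parcel A∩Parcel B| = 1.6667.
|Parcel A ∖ Parcel B| = |Parcel A| − |Parcel A∩Parcel B| = 2.5 − 1.6667 = 0.83.

0.83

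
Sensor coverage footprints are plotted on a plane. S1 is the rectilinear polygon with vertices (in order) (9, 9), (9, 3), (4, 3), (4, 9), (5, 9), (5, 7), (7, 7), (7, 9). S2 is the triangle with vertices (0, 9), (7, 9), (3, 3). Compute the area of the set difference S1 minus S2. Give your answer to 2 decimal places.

21.92

|S1| = 26, |S1∩S2| = 4.0833.
|S1 ∖ S2| = |S1| − |S1∩S2| = 26 − 4.0833 = 21.92.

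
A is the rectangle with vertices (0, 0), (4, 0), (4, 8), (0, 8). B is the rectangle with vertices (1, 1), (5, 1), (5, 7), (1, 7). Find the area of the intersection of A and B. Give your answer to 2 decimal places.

|A∩B|: x∈[1,4], y∈[1,7] → 3·6 = 18.

18.00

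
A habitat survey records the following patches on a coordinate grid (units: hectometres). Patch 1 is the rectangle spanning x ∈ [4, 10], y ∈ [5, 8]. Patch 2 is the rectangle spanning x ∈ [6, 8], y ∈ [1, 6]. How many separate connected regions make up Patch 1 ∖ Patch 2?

1

Patch 1 ∖ Patch 2 is a single connected region.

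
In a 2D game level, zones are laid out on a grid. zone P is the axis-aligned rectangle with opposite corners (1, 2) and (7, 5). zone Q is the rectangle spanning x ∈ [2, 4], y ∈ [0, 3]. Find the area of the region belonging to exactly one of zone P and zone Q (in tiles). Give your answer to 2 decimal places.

|zone P∩zone Q|: x∈[2,4], y∈[2,3] → 2·1 = 2.
|zone P △ zone Q| = |zone P| + |zone Q| − 2·|zone P∩zone Q| = 18 + 6 − 4 = 20.00.

20.00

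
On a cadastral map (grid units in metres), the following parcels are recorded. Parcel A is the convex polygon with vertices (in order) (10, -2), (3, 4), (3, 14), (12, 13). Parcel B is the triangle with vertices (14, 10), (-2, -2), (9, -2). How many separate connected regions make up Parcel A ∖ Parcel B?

Parcel A ∖ Parcel B splits into 2 disjoint pieces (area 1.4489, area 72.3).

2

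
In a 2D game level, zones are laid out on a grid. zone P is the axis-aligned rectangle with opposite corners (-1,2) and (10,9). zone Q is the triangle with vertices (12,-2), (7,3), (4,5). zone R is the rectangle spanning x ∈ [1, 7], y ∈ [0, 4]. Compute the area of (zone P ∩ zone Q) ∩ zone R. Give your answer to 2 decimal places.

0.76

The region (zone P ∩ zone Q) ∩ zone R is the polygon with vertices (5.143,4), (5.5,4), (7,3), (7,2.375).
By the shoelace formula its area is 0.76.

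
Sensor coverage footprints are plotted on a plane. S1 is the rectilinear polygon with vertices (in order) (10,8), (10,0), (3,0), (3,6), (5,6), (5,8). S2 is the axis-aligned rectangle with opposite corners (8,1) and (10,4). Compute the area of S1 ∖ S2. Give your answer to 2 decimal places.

|S1| = 52, |S1∩S2| = 6.
|S1 ∖ S2| = |S1| − |S1∩S2| = 52 − 6 = 46.00.

46.00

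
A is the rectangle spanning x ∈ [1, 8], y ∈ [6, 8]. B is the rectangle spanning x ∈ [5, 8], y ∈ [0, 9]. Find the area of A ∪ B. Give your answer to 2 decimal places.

35.00

By inclusion–exclusion:
Individual areas: |A| = 14, |B| = 27.
|A∩B|: x∈[5,8], y∈[6,8] → 3·2 = 6.
|A ∪ B| = 41 − 6 = 35.00.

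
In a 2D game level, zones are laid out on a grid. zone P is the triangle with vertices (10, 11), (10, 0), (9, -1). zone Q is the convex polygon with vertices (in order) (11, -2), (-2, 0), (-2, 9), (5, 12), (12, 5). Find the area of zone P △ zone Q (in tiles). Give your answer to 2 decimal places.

|zone P| = 5.5, |zone Q| = 144.5, |zone P∩zone Q| = 4.8846.
|zone P △ zone Q| = |zone P| + |zone Q| − 2·|zone P∩zone Q| = 5.5 + 144.5 − 9.7692 = 140.23.

140.23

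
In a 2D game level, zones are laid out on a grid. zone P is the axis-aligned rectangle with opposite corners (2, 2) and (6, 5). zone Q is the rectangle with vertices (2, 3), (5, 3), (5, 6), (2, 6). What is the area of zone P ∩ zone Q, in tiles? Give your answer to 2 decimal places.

|zone P∩zone Q|: x∈[2,5], y∈[3,5] → 3·2 = 6.

6.00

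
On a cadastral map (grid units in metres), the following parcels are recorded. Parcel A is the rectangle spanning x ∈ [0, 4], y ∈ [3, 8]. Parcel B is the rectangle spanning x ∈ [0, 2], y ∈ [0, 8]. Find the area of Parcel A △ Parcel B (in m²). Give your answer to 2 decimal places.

|Parcel A∩Parcel B|: x∈[0,2], y∈[3,8] → 2·5 = 10.
|Parcel A △ Parcel B| = |Parcel A| + |Parcel B| − 2·|Parcel A∩Parcel B| = 20 + 16 − 20 = 16.00.

16.00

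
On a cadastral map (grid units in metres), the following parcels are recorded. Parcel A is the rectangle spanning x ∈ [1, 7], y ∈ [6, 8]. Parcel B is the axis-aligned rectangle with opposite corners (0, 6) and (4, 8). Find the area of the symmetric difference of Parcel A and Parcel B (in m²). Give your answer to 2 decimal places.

8.00

|Parcel A∩Parcel B|: x∈[1,4], y∈[6,8] → 3·2 = 6.
|Parcel A △ Parcel B| = |Parcel A| + |Parcel B| − 2·|Parcel A∩Parcel B| = 12 + 8 − 12 = 8.00.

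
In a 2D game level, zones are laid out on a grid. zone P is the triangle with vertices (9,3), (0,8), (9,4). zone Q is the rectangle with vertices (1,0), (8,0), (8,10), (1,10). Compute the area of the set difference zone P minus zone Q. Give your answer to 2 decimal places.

1.00

|zone P| = 4.5, |zone P∩zone Q| = 3.5.
|zone P ∖ zone Q| = |zone P| − |zone P∩zone Q| = 4.5 − 3.5 = 1.00.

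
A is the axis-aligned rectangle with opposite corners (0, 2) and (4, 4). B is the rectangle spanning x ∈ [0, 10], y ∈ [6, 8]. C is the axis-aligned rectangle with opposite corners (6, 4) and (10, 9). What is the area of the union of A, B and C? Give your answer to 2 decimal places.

By inclusion–exclusion:
Individual areas: |A| = 8, |B| = 20, |C| = 20.
|A∩B| = 0 (no overlap).
|A∩C| = 0 (no overlap).
|B∩C|: x∈[6,10], y∈[6,8] → 4·2 = 8.
|A∩B∩C| = 0.
|A ∪ B ∪ C| = 48 − 8 + 0 = 40.00.

40.00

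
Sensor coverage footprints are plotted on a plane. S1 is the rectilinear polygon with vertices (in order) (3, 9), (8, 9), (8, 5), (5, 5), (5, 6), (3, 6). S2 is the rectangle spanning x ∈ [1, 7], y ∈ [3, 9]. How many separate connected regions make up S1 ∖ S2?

1

S1 ∖ S2 is a single connected region.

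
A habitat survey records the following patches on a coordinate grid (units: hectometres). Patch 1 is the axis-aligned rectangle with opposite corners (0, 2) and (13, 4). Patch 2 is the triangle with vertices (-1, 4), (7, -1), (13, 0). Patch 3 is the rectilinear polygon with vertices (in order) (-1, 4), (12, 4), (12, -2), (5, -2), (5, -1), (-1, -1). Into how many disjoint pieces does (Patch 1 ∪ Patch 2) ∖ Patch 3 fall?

(Patch 1 ∪ Patch 2) ∖ Patch 3 splits into 2 disjoint pieces (area 2, area 0.2262).

2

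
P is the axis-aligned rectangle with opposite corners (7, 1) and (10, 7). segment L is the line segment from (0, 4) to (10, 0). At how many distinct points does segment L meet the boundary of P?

2

The segment meets the boundary at (7.5,1), (7,1.2).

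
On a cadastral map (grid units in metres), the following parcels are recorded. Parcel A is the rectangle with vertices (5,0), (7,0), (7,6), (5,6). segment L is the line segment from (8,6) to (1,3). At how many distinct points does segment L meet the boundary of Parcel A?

The segment meets the boundary at (5,4.714), (7,5.571).

2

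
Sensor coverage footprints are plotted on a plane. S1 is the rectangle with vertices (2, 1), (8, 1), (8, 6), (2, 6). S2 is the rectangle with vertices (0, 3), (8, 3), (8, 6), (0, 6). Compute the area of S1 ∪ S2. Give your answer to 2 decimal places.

By inclusion–exclusion:
Individual areas: |S1| = 30, |S2| = 24.
|S1∩S2|: x∈[2,8], y∈[3,6] → 6·3 = 18.
|S1 ∪ S2| = 54 − 18 = 36.00.

36.00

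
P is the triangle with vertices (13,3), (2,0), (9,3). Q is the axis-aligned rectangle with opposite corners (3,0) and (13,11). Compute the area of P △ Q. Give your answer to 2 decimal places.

104.16

|P| = 6, |Q| = 110, |P∩Q| = 5.9221.
|P △ Q| = |P| + |Q| − 2·|P∩Q| = 6 + 110 − 11.8442 = 104.16.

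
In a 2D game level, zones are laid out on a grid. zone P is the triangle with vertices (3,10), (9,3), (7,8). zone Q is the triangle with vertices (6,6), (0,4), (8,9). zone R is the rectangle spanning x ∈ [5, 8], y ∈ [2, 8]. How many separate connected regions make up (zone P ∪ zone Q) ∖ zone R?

3

(zone P ∪ zone Q) ∖ zone R splits into 3 disjoint pieces (area 2.75, area 0.6667, area 3.6458).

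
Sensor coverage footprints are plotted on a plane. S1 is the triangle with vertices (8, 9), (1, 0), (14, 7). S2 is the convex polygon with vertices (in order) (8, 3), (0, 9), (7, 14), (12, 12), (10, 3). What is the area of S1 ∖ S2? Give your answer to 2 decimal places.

14.16

|S1| = 34, |S1∩S2| = 19.8428.
|S1 ∖ S2| = |S1| − |S1∩S2| = 34 − 19.8428 = 14.16.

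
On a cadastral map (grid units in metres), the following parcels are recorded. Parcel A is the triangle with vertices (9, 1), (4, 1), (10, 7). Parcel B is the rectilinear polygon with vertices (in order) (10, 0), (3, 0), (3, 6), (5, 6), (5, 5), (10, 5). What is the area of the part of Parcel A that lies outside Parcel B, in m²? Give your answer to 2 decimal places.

|Parcel A| = 15, |Parcel A∩Parcel B| = 13.3333.
|Parcel A ∖ Parcel B| = |Parcel A| − |Parcel A∩Parcel B| = 15 − 13.3333 = 1.67.

1.67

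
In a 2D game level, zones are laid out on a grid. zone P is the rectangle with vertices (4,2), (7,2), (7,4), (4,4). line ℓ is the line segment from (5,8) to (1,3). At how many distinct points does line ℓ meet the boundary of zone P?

The segment lies entirely outside zone P and never meets its boundary.

0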